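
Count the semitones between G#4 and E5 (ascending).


Working:
Absolute semitone position = octave×12 + chromatic position
G#4: 4×12 + 8 = 56
E5: 5×12 + 4 = 64
Difference = 64 - 56 = 8
= 8 semitones


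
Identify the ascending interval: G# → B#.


Step by step:
Letter names: G → B spans 3 letter names → a 3rd
Semitones: G# → B# = 4 half-steps
A 3rd of 4 semitones is a major 3rd
= major 3rd


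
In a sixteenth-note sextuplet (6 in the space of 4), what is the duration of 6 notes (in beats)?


Working:
Sextuplet: 6 notes occupy the space of 4 sixteenth notes
Space = 4 × 1/4 = 1 beat
Each sextuplet note = 1 / 6 = 1/6 beats
6 notes = 6 × 1/6 = 1
= 1 beat


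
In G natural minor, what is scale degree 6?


Solution.
Natural minor scale pattern: W-H-W-W-H-W-W (2-1-2-2-1-2-2 semitones)
Starting from G:
  G + 2 semitones → A
  A + 1 semitone → Bb
  Bb + 2 semitones → C
  C + 2 semitones → D
  D + 1 semitone → Eb
  Eb + 2 semitones → F
  F + 2 semitones → G
Scale: G A Bb C D Eb F
Degree 6 = Eb


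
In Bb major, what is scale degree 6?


Let's work it out.
Major scale pattern: W-W-H-W-W-W-H (2-2-1-2-2-2-1 semitones)
Starting from Bb:
  Bb + 2 semitones → C
  C + 2 semitones → D
  D + 1 semitone → Eb
  Eb + 2 semitones → F
  F + 2 semitones → G
  G + 2 semitones → A
  A + 1 semitone → Bb
Scale: Bb C D Eb F G A
Degree 6 = G


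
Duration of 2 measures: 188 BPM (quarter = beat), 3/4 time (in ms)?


Solution.
Quarter-note beat duration = 60000 / 188 ms
Beats per measure (3/4) = 3
One measure = 3 × 60000 / 188 = 180000 / 188 ms
2 measures = 2 × 180000 / 188 = 360000 / 188
= 1914.9 ms


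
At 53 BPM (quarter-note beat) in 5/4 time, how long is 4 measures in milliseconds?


Let's work it out.
Quarter-note beat duration = 60000 / 53 ms
Beats per measure (5/4) = 5
One measure = 5 × 60000 / 53 = 300000 / 53 ms
4 measures = 4 × 300000 / 53 = 1200000 / 53
= 22641.5 ms


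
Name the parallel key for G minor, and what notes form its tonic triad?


Working:
Parallel keys share the same tonic but differ in mode
G minor → parallel is G major
Tonic triad of G major = G B D
= G major; triad = G B D


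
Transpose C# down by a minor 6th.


minor 6th: 6 letter names, 8 semitones
Letter: C - 5 → E
Pitch: C# - 8 semitones, spelled as an E → E#
= E#


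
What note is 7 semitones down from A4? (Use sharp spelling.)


Let's work it out.
A4: chromatic position 9 in octave 4 → absolute = 4×12 + 9 = 57
Transpose down 7: 57 - 7 = 50
50 = 4×12 + 2 → D in octave 4
Result = D4


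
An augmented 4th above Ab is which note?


Reasoning:
A 4th spans 4 letter names, so from A we land on D
An augmented 4th = 6 semitones above Ab
Spell D at that pitch: D
= D


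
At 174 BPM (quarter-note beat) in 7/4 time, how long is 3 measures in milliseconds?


Quarter-note beat duration = 60000 / 174 ms
Beats per measure (7/4) = 7
One measure = 7 × 60000 / 174 = 420000 / 174 ms
3 measures = 3 × 420000 / 174 = 1260000 / 174
= 7241.4 ms


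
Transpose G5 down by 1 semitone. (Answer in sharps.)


Let's work it out.
G5: chromatic position 7 in octave 5 → absolute = 5×12 + 7 = 67
Transpose down 1: 67 - 1 = 66
66 = 5×12 + 6 → F# in octave 5
Result = F#5


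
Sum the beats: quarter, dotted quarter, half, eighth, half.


Beat values:
  quarter = 1 beat
  dotted quarter = 1.5 beats
  half = 2 beats
  eighth = 0.5 beats
  half = 2 beats
Sum = 1 + 1.5 + 2 + 0.5 + 2
= 7 beats


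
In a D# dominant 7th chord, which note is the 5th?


Solution.
Dominant 7th chord = root + major 3rd + perfect 5th + minor 7th
Seventh chords stack in thirds, so the letter names are D-F-A-C
Root: D#
Major 3rd above D#: F##
Perfect 5th above D#: A#
Minor 7th above D#: C#
The 5th = A#


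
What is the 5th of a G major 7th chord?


Solution.
Major 7th chord = root + major 3rd + perfect 5th + major 7th
Seventh chords stack in thirds, so the letter names are G-B-D-F
Root: G
Major 3rd above G: B
Perfect 5th above G: D
Major 7th above G: F#
The 5th = D


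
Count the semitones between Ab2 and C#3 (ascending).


Let's work it out.
Absolute semitone position = octave×12 + chromatic position
Ab2: 2×12 + 8 = 32
C#3: 3×12 + 1 = 37
Difference = 37 - 32 = 5
= 5 semitones


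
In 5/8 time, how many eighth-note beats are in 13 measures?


Step by step:
Time signature 5/8: the bottom number 8 means the eighth note gets one count
The top number 5 means 5 eighth-note beats per measure
Total = 5 × 13 measures
= 65 eighth-note beats


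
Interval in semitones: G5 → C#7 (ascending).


Let's work it out.
Absolute semitone position = octave×12 + chromatic position
G5: 5×12 + 7 = 67
C#7: 7×12 + 1 = 85
Difference = 85 - 67 = 18
= 18 semitones


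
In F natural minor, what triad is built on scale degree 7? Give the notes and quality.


Step by step:
F natural minor scale: F G Ab Bb C Db Eb
Diatonic triad on degree 7 stacks scale notes 7, 2, 4: Eb G Bb
Eb→G = 4 semitones; Eb→Bb = 7 semitones → major triad
= Eb G Bb (major)


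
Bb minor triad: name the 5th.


Solution.
Minor triad = root + minor 3rd (3 semitones) + perfect 5th (7 semitones)
A triad on Bb stacks thirds, so the chord tones use letter names B-D-F
Root: Bb
Minor 3rd above Bb: Db
Perfect 5th above Bb: F
The 5th = F


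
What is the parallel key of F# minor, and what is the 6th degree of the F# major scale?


Parallel keys share the same tonic but differ in mode
F# minor → parallel is F# major
F# major scale: F# G# A# B C# D# E#
= F# major; 6th degree = D#


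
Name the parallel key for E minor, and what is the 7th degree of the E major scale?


Step by step:
Parallel keys share the same tonic but differ in mode
E minor → parallel is E major
E major scale: E F# G# A B C# D#
= E major; 7th degree = D#


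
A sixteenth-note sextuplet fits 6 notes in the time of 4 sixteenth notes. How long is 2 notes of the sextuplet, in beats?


Step by step:
Sextuplet: 6 notes occupy the space of 4 sixteenth notes
Space = 4 × 1/4 = 1 beat
Each sextuplet note = 1 / 6 = 1/6 beats
2 notes = 2 × 1/6 = 1/3
= 1/3 beats


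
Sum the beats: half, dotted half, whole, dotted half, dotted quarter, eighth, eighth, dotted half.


Reasoning:
Beat values:
  half = 2 beats
  dotted half = 3 beats
  whole = 4 beats
  dotted half = 3 beats
  dotted quarter = 1.5 beats
  eighth = 0.5 beats
  eighth = 0.5 beats
  dotted half = 3 beats
Sum = 2 + 3 + 4 + 3 + 1.5 + 0.5 + 0.5 + 3
= 17.5 beats


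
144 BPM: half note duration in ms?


Step by step:
One quarter-note beat = 60000 / BPM = 60000 / 144 ms
Half note = 2 × quarter note
Duration = 2 × 60000 / 144 = 120000 / 144
= 833.3 ms


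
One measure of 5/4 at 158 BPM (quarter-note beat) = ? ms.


Solution.
Quarter-note beat duration = 60000 / 158 ms
Beats per measure (5/4) = 5
One measure = 5 × 60000 / 158 = 300000 / 158 ms
= 1898.7 ms


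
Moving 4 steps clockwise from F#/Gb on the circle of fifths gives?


Let's work it out.
Each clockwise step on the circle of fifths moves up a perfect 5th
From F#/Gb: F#/Gb → Db → Ab → Eb → Bb
= Bb


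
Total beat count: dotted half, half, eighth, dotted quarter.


Beat values:
  dotted half = 3 beats
  half = 2 beats
  eighth = 0.5 beats
  dotted quarter = 1.5 beats
Sum = 3 + 2 + 0.5 + 1.5
= 7 beats


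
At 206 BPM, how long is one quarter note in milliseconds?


One quarter-note beat = 60000 / BPM = 60000 / 206 ms
Duration = 60000 / 206
= 291.3 ms


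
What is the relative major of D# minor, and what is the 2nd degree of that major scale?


The relative major shares the key signature and is a minor 3rd above the minor tonic
A minor 3rd above D# is F#
→ relative major of D# minor is F# major
F# major scale: F# G# A# B C# D# E#
= F# major; 2nd degree = G#


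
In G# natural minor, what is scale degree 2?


Working:
Natural minor scale pattern: W-H-W-W-H-W-W (2-1-2-2-1-2-2 semitones)
Starting from G#:
  G# + 2 semitones → A#
  A# + 1 semitone → B
  B + 2 semitones → C#
  C# + 2 semitones → D#
  D# + 1 semitone → E
  E + 2 semitones → F#
  F# + 2 semitones → G#
Scale: G# A# B C# D# E F#
Degree 2 = A#


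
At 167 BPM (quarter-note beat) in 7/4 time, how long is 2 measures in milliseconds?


Quarter-note beat duration = 60000 / 167 ms
Beats per measure (7/4) = 7
One measure = 7 × 60000 / 167 = 420000 / 167 ms
2 measures = 2 × 420000 / 167 = 840000 / 167
= 5029.9 ms


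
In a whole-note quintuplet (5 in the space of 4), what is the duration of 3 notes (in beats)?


Let's work it out.
Quintuplet: 5 notes occupy the space of 4 whole notes
Space = 4 × 4 = 16 beats
Each quintuplet note = 16 / 5 = 16/5 beats
3 notes = 3 × 16/5 = 48/5
= 48/5 beats


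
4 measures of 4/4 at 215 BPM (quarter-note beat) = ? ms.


Reasoning:
Quarter-note beat duration = 60000 / 215 ms
Beats per measure (4/4) = 4
One measure = 4 × 60000 / 215 = 240000 / 215 ms
4 measures = 4 × 240000 / 215 = 960000 / 215
= 4465.1 ms


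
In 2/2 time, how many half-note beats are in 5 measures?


Solution.
Time signature 2/2: the bottom number 2 means the half note gets one count
The top number 2 means 2 half-note beats per measure
Total = 2 × 5 measures
= 10 half-note beats


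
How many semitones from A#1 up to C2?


Absolute semitone position = octave×12 + chromatic position
A#1: 1×12 + 10 = 22
C2: 2×12 + 0 = 24
Difference = 24 - 22 = 2
= 2 semitones


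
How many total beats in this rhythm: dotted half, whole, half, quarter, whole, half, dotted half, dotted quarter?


Working:
Beat values:
  dotted half = 3 beats
  whole = 4 beats
  half = 2 beats
  quarter = 1 beat
  whole = 4 beats
  half = 2 beats
  dotted half = 3 beats
  dotted quarter = 1.5 beats
Sum = 3 + 4 + 2 + 1 + 4 + 2 + 3 + 1.5
= 20.5 beats


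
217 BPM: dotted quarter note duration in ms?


Step by step:
One quarter-note beat = 60000 / BPM = 60000 / 217 ms
Dotted quarter note = 3/2 × quarter note
Duration = 3/2 × 60000 / 217 = 90000 / 217
= 414.7 ms


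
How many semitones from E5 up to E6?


Let's work it out.
Absolute semitone position = octave×12 + chromatic position
E5: 5×12 + 4 = 64
E6: 6×12 + 4 = 76
Difference = 76 - 64 = 12
= 12 semitones


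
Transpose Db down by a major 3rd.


Reasoning:
major 3rd: 3 letter names, 4 semitones
Letter: D - 2 → B
Pitch: Db - 4 semitones, spelled as a B → Bbb
= Bbb


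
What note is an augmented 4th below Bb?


A 4th spans 4 letter names, so from B we land on F
An augmented 4th = 6 semitones below Bb
Spell F at that pitch: Fb
= Fb


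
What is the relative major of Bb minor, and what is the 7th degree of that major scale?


The relative major shares the key signature and is a minor 3rd above the minor tonic
A minor 3rd above Bb is Db
→ relative major of Bb minor is Db major
Db major scale: Db Eb F Gb Ab Bb C
= Db major; 7th degree = C


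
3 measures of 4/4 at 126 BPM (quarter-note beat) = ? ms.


Let's work it out.
Quarter-note beat duration = 60000 / 126 ms
Beats per measure (4/4) = 4
One measure = 4 × 60000 / 126 = 240000 / 126 ms
3 measures = 3 × 240000 / 126 = 720000 / 126
= 5714.3 ms


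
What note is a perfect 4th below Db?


Working:
A 4th spans 4 letter names, so from D we land on A
A perfect 4th = 5 semitones below Db
Spell A at that pitch: Ab
= Ab


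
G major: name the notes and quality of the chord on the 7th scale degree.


G major scale: G A B C D E F#
Diatonic triad on degree 7 stacks scale notes 7, 2, 4: F# A C
F#→A = 3 semitones; F#→C = 6 semitones → diminished triad
= F# A C (diminished)


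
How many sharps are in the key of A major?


Working:
Sharp major keys follow the circle of fifths: C(0), G(1), D(2), A(3), E(4), B(5), F#(6), C#(7)
A major has 3 sharps
Order of sharps: F# C# G# D# A# E# B# → first 3: F#, C#, G#
= 3 sharps


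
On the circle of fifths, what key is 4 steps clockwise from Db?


Working:
Each clockwise step on the circle of fifths moves up a perfect 5th
From Db: Db → Ab → Eb → Bb → F
= F


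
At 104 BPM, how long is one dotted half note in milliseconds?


One quarter-note beat = 60000 / BPM = 60000 / 104 ms
Dotted half note = 3 × quarter note
Duration = 3 × 60000 / 104 = 180000 / 104
= 1730.8 ms


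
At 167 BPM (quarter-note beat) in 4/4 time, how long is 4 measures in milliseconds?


Quarter-note beat duration = 60000 / 167 ms
Beats per measure (4/4) = 4
One measure = 4 × 60000 / 167 = 240000 / 167 ms
4 measures = 4 × 240000 / 167 = 960000 / 167
= 5748.5 ms


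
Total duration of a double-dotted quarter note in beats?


Solution.
Base quarter note = 1 beat
Dot 1 adds half the previous value: +1/2
Dot 2 adds half the previous value: +1/4
One double-dotted quarter = 1 + 1/2 + 1/4 = 7/4
= 7/4 beats


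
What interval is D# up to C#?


Letter names: D → C spans 7 letter names → a 7th
Semitones: D# → C# = 10 half-steps
A 7th of 10 semitones is a minor 7th
= minor 7th


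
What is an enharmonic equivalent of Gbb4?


Enharmonic notes sound the same pitch but are spelled with different letter names
Gbb and F name the same pitch class
= F4


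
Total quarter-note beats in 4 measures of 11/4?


Time signature 11/4: the bottom number 4 means the quarter note gets one count
The top number 11 means 11 quarter-note beats per measure
Total = 11 × 4 measures
= 44 quarter-note beats


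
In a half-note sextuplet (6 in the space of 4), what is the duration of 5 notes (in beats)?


Solution.
Sextuplet: 6 notes occupy the space of 4 half notes
Space = 4 × 2 = 8 beats
Each sextuplet note = 8 / 6 = 4/3 beats
5 notes = 5 × 4/3 = 20/3
= 20/3 beats


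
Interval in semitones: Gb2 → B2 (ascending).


Solution.
Absolute semitone position = octave×12 + chromatic position
Gb2: 2×12 + 6 = 30
B2: 2×12 + 11 = 35
Difference = 35 - 30 = 5
= 5 semitones


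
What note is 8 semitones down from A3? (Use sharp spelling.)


Working:
A3: chromatic position 9 in octave 3 → absolute = 3×12 + 9 = 45
Transpose down 8: 45 - 8 = 37
37 = 3×12 + 1 → C# in octave 3
Result = C#3


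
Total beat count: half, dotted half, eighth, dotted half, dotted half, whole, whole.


Let's work it out.
Beat values:
  half = 2 beats
  dotted half = 3 beats
  eighth = 0.5 beats
  dotted half = 3 beats
  dotted half = 3 beats
  whole = 4 beats
  whole = 4 beats
Sum = 2 + 3 + 0.5 + 3 + 3 + 4 + 4
= 19.5 beats


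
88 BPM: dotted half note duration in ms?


Solution.
One quarter-note beat = 60000 / BPM = 60000 / 88 ms
Dotted half note = 3 × quarter note
Duration = 3 × 60000 / 88 = 180000 / 88
= 2045.5 ms


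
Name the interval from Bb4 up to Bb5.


Solution.
Letter names: B → B spans 8 letter names → an octave
Semitones: Bb4 → Bb5 = 12 half-steps
An octave of 12 semitones is a perfect octave
= perfect octave


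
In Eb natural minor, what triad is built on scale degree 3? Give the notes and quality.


Eb natural minor scale: Eb F Gb Ab Bb Cb Db
Diatonic triad on degree 3 stacks scale notes 3, 5, 7: Gb Bb Db
Gb→Bb = 4 semitones; Gb→Db = 7 semitones → major triad
= Gb Bb Db (major)


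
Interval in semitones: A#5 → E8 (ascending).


Let's work it out.
Absolute semitone position = octave×12 + chromatic position
A#5: 5×12 + 10 = 70
E8: 8×12 + 4 = 100
Difference = 100 - 70 = 30
= 30 semitones


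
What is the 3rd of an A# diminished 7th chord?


Solution.
Diminished 7th chord = root + minor 3rd + diminished 5th + diminished 7th
Seventh chords stack in thirds, so the letter names are A-C-E-G
Root: A#
Minor 3rd above A#: C#
Diminished 5th above A#: E
Diminished 7th above A#: G
The 3rd = C#


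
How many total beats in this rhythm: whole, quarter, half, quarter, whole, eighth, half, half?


Working:
Beat values:
  whole = 4 beats
  quarter = 1 beat
  half = 2 beats
  quarter = 1 beat
  whole = 4 beats
  eighth = 0.5 beats
  half = 2 beats
  half = 2 beats
Sum = 4 + 1 + 2 + 1 + 4 + 0.5 + 2 + 2
= 16.5 beats


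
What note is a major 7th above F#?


Reasoning:
A 7th spans 7 letter names, so from F we land on E
A major 7th = 11 semitones above F#
Spell E at that pitch: E#
= E#


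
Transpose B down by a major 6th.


Step by step:
major 6th: 6 letter names, 9 semitones
Letter: B - 5 → D
Pitch: B - 9 semitones, spelled as a D → D
= D


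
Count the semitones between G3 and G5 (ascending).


Solution.
Absolute semitone position = octave×12 + chromatic position
G3: 3×12 + 7 = 43
G5: 5×12 + 7 = 67
Difference = 67 - 43 = 24
= 24 semitones


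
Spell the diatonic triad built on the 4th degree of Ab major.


Ab major scale: Ab Bb C Db Eb F G
Diatonic triad on degree 4 stacks scale notes 4, 6, 1: Db F Ab
Db→F = 4 semitones; Db→Ab = 7 semitones → major triad
= Db F Ab (major)


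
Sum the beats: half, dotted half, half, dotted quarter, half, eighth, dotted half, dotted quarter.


Beat values:
  half = 2 beats
  dotted half = 3 beats
  half = 2 beats
  dotted quarter = 1.5 beats
  half = 2 beats
  eighth = 0.5 beats
  dotted half = 3 beats
  dotted quarter = 1.5 beats
Sum = 2 + 3 + 2 + 1.5 + 2 + 0.5 + 3 + 1.5
= 15.5 beats


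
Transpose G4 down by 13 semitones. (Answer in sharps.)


Reasoning:
G4: chromatic position 7 in octave 4 → absolute = 4×12 + 7 = 55
Transpose down 13: 55 - 13 = 42
42 = 3×12 + 6 → F# in octave 3
Result = F#3


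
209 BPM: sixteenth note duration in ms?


Solution.
One quarter-note beat = 60000 / BPM = 60000 / 209 ms
Sixteenth note = 1/4 × quarter note
Duration = 1/4 × 60000 / 209 = 15000 / 209
= 71.8 ms


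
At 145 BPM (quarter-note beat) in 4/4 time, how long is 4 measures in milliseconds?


Quarter-note beat duration = 60000 / 145 ms
Beats per measure (4/4) = 4
One measure = 4 × 60000 / 145 = 240000 / 145 ms
4 measures = 4 × 240000 / 145 = 960000 / 145
= 6620.7 ms


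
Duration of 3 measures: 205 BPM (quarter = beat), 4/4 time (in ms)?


Reasoning:
Quarter-note beat duration = 60000 / 205 ms
Beats per measure (4/4) = 4
One measure = 4 × 60000 / 205 = 240000 / 205 ms
3 measures = 3 × 240000 / 205 = 720000 / 205
= 3512.2 ms


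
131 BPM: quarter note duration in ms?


Reasoning:
One quarter-note beat = 60000 / BPM = 60000 / 131 ms
Duration = 60000 / 131
= 458.0 ms


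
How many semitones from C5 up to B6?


Let's work it out.
Absolute semitone position = octave×12 + chromatic position
C5: 5×12 + 0 = 60
B6: 6×12 + 11 = 83
Difference = 83 - 60 = 23
= 23 semitones


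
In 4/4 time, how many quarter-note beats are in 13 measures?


Let's work it out.
Time signature 4/4: the bottom number 4 means the quarter note gets one count
The top number 4 means 4 quarter-note beats per measure
Total = 4 × 13 measures
= 52 quarter-note beats


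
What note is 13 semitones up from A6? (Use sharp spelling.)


Step by step:
A6: chromatic position 9 in octave 6 → absolute = 6×12 + 9 = 81
Transpose up 13: 81 + 13 = 94
94 = 7×12 + 10 → A# in octave 7
Result = A#7


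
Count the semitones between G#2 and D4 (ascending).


Let's work it out.
Absolute semitone position = octave×12 + chromatic position
G#2: 2×12 + 8 = 32
D4: 4×12 + 2 = 50
Difference = 50 - 32 = 18
= 18 semitones


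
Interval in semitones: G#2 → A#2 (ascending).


Absolute semitone position = octave×12 + chromatic position
G#2: 2×12 + 8 = 32
A#2: 2×12 + 10 = 34
Difference = 34 - 32 = 2
= 2 semitones


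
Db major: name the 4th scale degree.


Major scale pattern: W-W-H-W-W-W-H (2-2-1-2-2-2-1 semitones)
Starting from Db:
  Db + 2 semitones → Eb
  Eb + 2 semitones → F
  F + 1 semitone → Gb
  Gb + 2 semitones → Ab
  Ab + 2 semitones → Bb
  Bb + 2 semitones → C
  C + 1 semitone → Db
Scale: Db Eb F Gb Ab Bb C
Degree 4 = Gb


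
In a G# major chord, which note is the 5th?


Major triad = root + major 3rd (4 semitones) + perfect 5th (7 semitones)
A triad on G# stacks thirds, so the chord tones use letter names G-B-D
Root: G#
Major 3rd above G#: B#
Perfect 5th above G#: D#
The 5th = D#


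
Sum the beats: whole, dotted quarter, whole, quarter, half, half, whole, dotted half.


Working:
Beat values:
  whole = 4 beats
  dotted quarter = 1.5 beats
  whole = 4 beats
  quarter = 1 beat
  half = 2 beats
  half = 2 beats
  whole = 4 beats
  dotted half = 3 beats
Sum = 4 + 1.5 + 4 + 1 + 2 + 2 + 4 + 3
= 21.5 beats


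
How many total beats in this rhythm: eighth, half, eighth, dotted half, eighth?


Reasoning:
Beat values:
  eighth = 0.5 beats
  half = 2 beats
  eighth = 0.5 beats
  dotted half = 3 beats
  eighth = 0.5 beats
Sum = 0.5 + 2 + 0.5 + 3 + 0.5
= 6.5 beats


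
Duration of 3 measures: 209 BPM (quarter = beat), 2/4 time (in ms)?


Quarter-note beat duration = 60000 / 209 ms
Beats per measure (2/4) = 2
One measure = 2 × 60000 / 209 = 120000 / 209 ms
3 measures = 3 × 120000 / 209 = 360000 / 209
= 1722.5 ms


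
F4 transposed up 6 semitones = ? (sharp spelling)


Solution.
F4: chromatic position 5 in octave 4 → absolute = 4×12 + 5 = 53
Transpose up 6: 53 + 6 = 59
59 = 4×12 + 11 → B in octave 4
Result = B4


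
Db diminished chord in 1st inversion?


Solution.
Root position: Db Fb Abb
1st inversion: move root up an octave
Bass note: Fb
Notes (bottom to top) = Fb Abb Db


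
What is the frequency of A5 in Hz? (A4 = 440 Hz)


f = 440 × 2^(n/12) where n = semitones from A4
A5: 12 semitones from A4
f = 440 × 2^(12/12)
f = 880.00 Hz


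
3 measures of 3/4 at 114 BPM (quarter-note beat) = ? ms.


Working:
Quarter-note beat duration = 60000 / 114 ms
Beats per measure (3/4) = 3
One measure = 3 × 60000 / 114 = 180000 / 114 ms
3 measures = 3 × 180000 / 114 = 540000 / 114
= 4736.8 ms


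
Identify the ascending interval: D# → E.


Letter names: D → E spans 2 letter names → a 2nd
Semitones: D# → E = 1 half-step
A 2nd of 1 semitone is a minor 2nd
= minor 2nd


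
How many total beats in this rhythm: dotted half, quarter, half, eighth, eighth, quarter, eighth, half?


Working:
Beat values:
  dotted half = 3 beats
  quarter = 1 beat
  half = 2 beats
  eighth = 0.5 beats
  eighth = 0.5 beats
  quarter = 1 beat
  eighth = 0.5 beats
  half = 2 beats
Sum = 3 + 1 + 2 + 0.5 + 0.5 + 1 + 0.5 + 2
= 10.5 beats


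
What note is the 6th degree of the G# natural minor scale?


Working:
Natural minor scale pattern: W-H-W-W-H-W-W (2-1-2-2-1-2-2 semitones)
Starting from G#:
  G# + 2 semitones → A#
  A# + 1 semitone → B
  B + 2 semitones → C#
  C# + 2 semitones → D#
  D# + 1 semitone → E
  E + 2 semitones → F#
  F# + 2 semitones → G#
Scale: G# A# B C# D# E F#
Degree 6 = E


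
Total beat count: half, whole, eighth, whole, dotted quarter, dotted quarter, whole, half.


Let's work it out.
Beat values:
  half = 2 beats
  whole = 4 beats
  eighth = 0.5 beats
  whole = 4 beats
  dotted quarter = 1.5 beats
  dotted quarter = 1.5 beats
  whole = 4 beats
  half = 2 beats
Sum = 2 + 4 + 0.5 + 4 + 1.5 + 1.5 + 4 + 2
= 19.5 beats


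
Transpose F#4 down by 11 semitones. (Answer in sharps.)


Step by step:
F#4: chromatic position 6 in octave 4 → absolute = 4×12 + 6 = 54
Transpose down 11: 54 - 11 = 43
43 = 3×12 + 7 → G in octave 3
Result = G3


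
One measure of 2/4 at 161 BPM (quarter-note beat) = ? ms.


Quarter-note beat duration = 60000 / 161 ms
Beats per measure (2/4) = 2
One measure = 2 × 60000 / 161 = 120000 / 161 ms
= 745.3 ms


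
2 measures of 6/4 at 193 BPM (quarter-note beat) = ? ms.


Solution.
Quarter-note beat duration = 60000 / 193 ms
Beats per measure (6/4) = 6
One measure = 6 × 60000 / 193 = 360000 / 193 ms
2 measures = 2 × 360000 / 193 = 720000 / 193
= 3730.6 ms


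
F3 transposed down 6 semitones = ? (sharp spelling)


Solution.
F3: chromatic position 5 in octave 3 → absolute = 3×12 + 5 = 41
Transpose down 6: 41 - 6 = 35
35 = 2×12 + 11 → B in octave 2
Result = B2


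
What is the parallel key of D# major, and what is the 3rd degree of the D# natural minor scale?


Solution.
Parallel keys share the same tonic but differ in mode
D# major → parallel is D# minor
D# natural minor scale: D# E# F# G# A# B C#
= D# minor; 3rd degree = F#


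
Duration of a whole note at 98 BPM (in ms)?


One quarter-note beat = 60000 / BPM = 60000 / 98 ms
Whole note = 4 × quarter note
Duration = 4 × 60000 / 98 = 240000 / 98
= 2449.0 ms


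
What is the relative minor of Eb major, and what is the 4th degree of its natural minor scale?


Reasoning:
The relative minor shares the major's key signature and starts on its 6th degree
6th degree = a major 6th above the tonic; a major 6th above Eb is C
→ relative minor of Eb major is C minor
C natural minor scale: C D Eb F G Ab Bb
= C minor; 4th degree = F


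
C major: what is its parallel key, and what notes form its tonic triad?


Parallel keys share the same tonic but differ in mode
C major → parallel is C minor
Tonic triad of C minor = C Eb G
= C minor; triad = C Eb G


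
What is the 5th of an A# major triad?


Reasoning:
Major triad = root + major 3rd (4 semitones) + perfect 5th (7 semitones)
A triad on A# stacks thirds, so the chord tones use letter names A-C-E
Root: A#
Major 3rd above A#: C##
Perfect 5th above A#: E#
The 5th = E#


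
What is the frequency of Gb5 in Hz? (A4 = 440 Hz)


Reasoning:
f = 440 × 2^(n/12) where n = semitones from A4
Gb5: 9 semitones from A4
f = 440 × 2^(9/12)
f = 739.99 Hz


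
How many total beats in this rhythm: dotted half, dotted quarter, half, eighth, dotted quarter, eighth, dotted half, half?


Step by step:
Beat values:
  dotted half = 3 beats
  dotted quarter = 1.5 beats
  half = 2 beats
  eighth = 0.5 beats
  dotted quarter = 1.5 beats
  eighth = 0.5 beats
  dotted half = 3 beats
  half = 2 beats
Sum = 3 + 1.5 + 2 + 0.5 + 1.5 + 0.5 + 3 + 2
= 14 beats


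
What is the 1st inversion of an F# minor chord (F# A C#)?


Root position: F# A C#
1st inversion: move root up an octave
Bass note: A
Notes (bottom to top) = A C# F#


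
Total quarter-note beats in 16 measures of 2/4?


Solution.
Time signature 2/4: the bottom number 4 means the quarter note gets one count
The top number 2 means 2 quarter-note beats per measure
Total = 2 × 16 measures
= 32 quarter-note beats


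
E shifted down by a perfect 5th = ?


Reasoning:
perfect 5th: 5 letter names, 7 semitones
Letter: E - 4 → A
Pitch: E - 7 semitones, spelled as an A → A
= A


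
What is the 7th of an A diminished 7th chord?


Diminished 7th chord = root + minor 3rd + diminished 5th + diminished 7th
Seventh chords stack in thirds, so the letter names are A-C-E-G
Root: A
Minor 3rd above A: C
Diminished 5th above A: Eb
Diminished 7th above A: Gb
The 7th = Gb


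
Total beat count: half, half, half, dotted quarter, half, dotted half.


Beat values:
  half = 2 beats
  half = 2 beats
  half = 2 beats
  dotted quarter = 1.5 beats
  half = 2 beats
  dotted half = 3 beats
Sum = 2 + 2 + 2 + 1.5 + 2 + 3
= 12.5 beats


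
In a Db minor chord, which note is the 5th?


Working:
Minor triad = root + minor 3rd (3 semitones) + perfect 5th (7 semitones)
A triad on Db stacks thirds, so the chord tones use letter names D-F-A
Root: Db
Minor 3rd above Db: Fb
Perfect 5th above Db: Ab
The 5th = Ab


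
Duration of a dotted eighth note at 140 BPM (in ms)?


Working:
One quarter-note beat = 60000 / BPM = 60000 / 140 ms
Dotted eighth note = 3/4 × quarter note
Duration = 3/4 × 60000 / 140 = 45000 / 140
= 321.4 ms


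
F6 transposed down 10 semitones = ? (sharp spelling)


Solution.
F6: chromatic position 5 in octave 6 → absolute = 6×12 + 5 = 77
Transpose down 10: 77 - 10 = 67
67 = 5×12 + 7 → G in octave 5
Result = G5


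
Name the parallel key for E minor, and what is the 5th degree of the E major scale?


Parallel keys share the same tonic but differ in mode
E minor → parallel is E major
E major scale: E F# G# A B C# D#
= E major; 5th degree = B


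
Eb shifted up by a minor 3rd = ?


Let's work it out.
minor 3rd: 3 letter names, 3 semitones
Letter: E + 2 → G
Pitch: Eb + 3 semitones, spelled as a G → Gb
= Gb


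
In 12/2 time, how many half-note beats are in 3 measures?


Time signature 12/2: the bottom number 2 means the half note gets one count
The top number 12 means 12 half-note beats per measure
Total = 12 × 3 measures
= 36 half-note beats


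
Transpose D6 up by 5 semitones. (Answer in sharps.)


D6: chromatic position 2 in octave 6 → absolute = 6×12 + 2 = 74
Transpose up 5: 74 + 5 = 79
79 = 6×12 + 7 → G in octave 6
Result = G6


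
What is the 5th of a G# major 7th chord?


Major 7th chord = root + major 3rd + perfect 5th + major 7th
Seventh chords stack in thirds, so the letter names are G-B-D-F
Root: G#
Major 3rd above G#: B#
Perfect 5th above G#: D#
Major 7th above G#: F##
The 5th = D#


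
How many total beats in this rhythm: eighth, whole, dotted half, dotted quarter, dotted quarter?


Solution.
Beat values:
  eighth = 0.5 beats
  whole = 4 beats
  dotted half = 3 beats
  dotted quarter = 1.5 beats
  dotted quarter = 1.5 beats
Sum = 0.5 + 4 + 3 + 1.5 + 1.5
= 10.5 beats


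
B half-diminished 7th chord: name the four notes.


Reasoning:
Half-diminished 7th chord = root + minor 3rd + diminished 5th + minor 7th
Seventh chords stack in thirds, so the letter names are B-D-F-A
Root: B
Minor 3rd above B: D
Diminished 5th above B: F
Minor 7th above B: A
Chord = B D F A


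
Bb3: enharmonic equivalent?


Let's work it out.
Enharmonic notes sound the same pitch but are spelled with different letter names
Bb and A# name the same pitch class
= A#3


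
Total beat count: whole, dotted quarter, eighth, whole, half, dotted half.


Beat values:
  whole = 4 beats
  dotted quarter = 1.5 beats
  eighth = 0.5 beats
  whole = 4 beats
  half = 2 beats
  dotted half = 3 beats
Sum = 4 + 1.5 + 0.5 + 4 + 2 + 3
= 15 beats


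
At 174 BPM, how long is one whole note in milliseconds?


Step by step:
One quarter-note beat = 60000 / BPM = 60000 / 174 ms
Whole note = 4 × quarter note
Duration = 4 × 60000 / 174 = 240000 / 174
= 1379.3 ms


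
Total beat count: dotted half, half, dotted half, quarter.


Let's work it out.
Beat values:
  dotted half = 3 beats
  half = 2 beats
  dotted half = 3 beats
  quarter = 1 beat
Sum = 3 + 2 + 3 + 1
= 9 beats


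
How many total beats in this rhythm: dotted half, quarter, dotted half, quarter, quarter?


Reasoning:
Beat values:
  dotted half = 3 beats
  quarter = 1 beat
  dotted half = 3 beats
  quarter = 1 beat
  quarter = 1 beat
Sum = 3 + 1 + 3 + 1 + 1
= 9 beats


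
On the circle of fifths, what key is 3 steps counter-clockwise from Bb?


Solution.
Each counter-clockwise step moves down a perfect 5th (= up a perfect 4th)
From Bb: Bb → Eb → Ab → Db
= Db


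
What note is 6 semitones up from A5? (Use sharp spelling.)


Reasoning:
A5: chromatic position 9 in octave 5 → absolute = 5×12 + 9 = 69
Transpose up 6: 69 + 6 = 75
75 = 6×12 + 3 → D# in octave 6
Result = D#6


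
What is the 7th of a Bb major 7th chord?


Step by step:
Major 7th chord = root + major 3rd + perfect 5th + major 7th
Seventh chords stack in thirds, so the letter names are B-D-F-A
Root: Bb
Major 3rd above Bb: D
Perfect 5th above Bb: F
Major 7th above Bb: A
The 7th = A


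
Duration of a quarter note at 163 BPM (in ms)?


Working:
One quarter-note beat = 60000 / BPM = 60000 / 163 ms
Duration = 60000 / 163
= 368.1 ms


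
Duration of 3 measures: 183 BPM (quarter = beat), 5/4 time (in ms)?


Step by step:
Quarter-note beat duration = 60000 / 183 ms
Beats per measure (5/4) = 5
One measure = 5 × 60000 / 183 = 300000 / 183 ms
3 measures = 3 × 300000 / 183 = 900000 / 183
= 4918.0 ms


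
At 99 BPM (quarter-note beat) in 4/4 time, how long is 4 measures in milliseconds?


Quarter-note beat duration = 60000 / 99 ms
Beats per measure (4/4) = 4
One measure = 4 × 60000 / 99 = 240000 / 99 ms
4 measures = 4 × 240000 / 99 = 960000 / 99
= 9697.0 ms


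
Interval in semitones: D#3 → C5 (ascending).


Absolute semitone position = octave×12 + chromatic position
D#3: 3×12 + 3 = 39
C5: 5×12 + 0 = 60
Difference = 60 - 39 = 21
= 21 semitones


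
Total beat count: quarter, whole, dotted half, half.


Step by step:
Beat values:
  quarter = 1 beat
  whole = 4 beats
  dotted half = 3 beats
  half = 2 beats
Sum = 1 + 4 + 3 + 2
= 10 beats


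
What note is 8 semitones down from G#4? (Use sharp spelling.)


G#4: chromatic position 8 in octave 4 → absolute = 4×12 + 8 = 56
Transpose down 8: 56 - 8 = 48
48 = 4×12 + 0 → C in octave 4
Result = C4


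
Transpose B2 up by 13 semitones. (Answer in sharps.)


B2: chromatic position 11 in octave 2 → absolute = 2×12 + 11 = 35
Transpose up 13: 35 + 13 = 48
48 = 4×12 + 0 → C in octave 4
Result = C4


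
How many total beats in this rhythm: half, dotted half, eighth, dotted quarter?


Solution.
Beat values:
  half = 2 beats
  dotted half = 3 beats
  eighth = 0.5 beats
  dotted quarter = 1.5 beats
Sum = 2 + 3 + 0.5 + 1.5
= 7 beats


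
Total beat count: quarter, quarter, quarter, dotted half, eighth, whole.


Step by step:
Beat values:
  quarter = 1 beat
  quarter = 1 beat
  quarter = 1 beat
  dotted half = 3 beats
  eighth = 0.5 beats
  whole = 4 beats
Sum = 1 + 1 + 1 + 3 + 0.5 + 4
= 10.5 beats


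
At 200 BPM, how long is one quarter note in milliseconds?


Working:
One quarter-note beat = 60000 / BPM = 60000 / 200 ms
Duration = 60000 / 200
= 300.0 ms


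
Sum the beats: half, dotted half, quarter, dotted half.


Step by step:
Beat values:
  half = 2 beats
  dotted half = 3 beats
  quarter = 1 beat
  dotted half = 3 beats
Sum = 2 + 3 + 1 + 3
= 9 beats


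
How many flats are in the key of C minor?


Flat minor keys: A(0), D(1), G(2), C(3), F(4), Bb(5), Eb(6), Ab(7)
C minor has 3 flats
Order of flats: Bb Eb Ab Db Gb Cb Fb → first 3: Bb, Eb, Ab
= 3 flats


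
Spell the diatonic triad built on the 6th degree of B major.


B major scale: B C# D# E F# G# A#
Diatonic triad on degree 6 stacks scale notes 6, 1, 3: G# B D#
G#→B = 3 semitones; G#→D# = 7 semitones → minor triad
= G# B D# (minor)


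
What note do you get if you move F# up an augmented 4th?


Let's work it out.
augmented 4th: 4 letter names, 6 semitones
Letter: F + 3 → B
Pitch: F# + 6 semitones, spelled as a B → B#
= B#


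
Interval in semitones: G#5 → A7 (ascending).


Working:
Absolute semitone position = octave×12 + chromatic position
G#5: 5×12 + 8 = 68
A7: 7×12 + 9 = 93
Difference = 93 - 68 = 25
= 25 semitones


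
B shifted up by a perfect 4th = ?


Step by step:
perfect 4th: 4 letter names, 5 semitones
Letter: B + 3 → E
Pitch: B + 5 semitones, spelled as an E → E
= E


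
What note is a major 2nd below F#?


Let's work it out.
A 2nd spans 2 letter names, so from F we land on E
A major 2nd = 2 semitones below F#
Spell E at that pitch: E
= E


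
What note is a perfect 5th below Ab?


Working:
A 5th spans 5 letter names, so from A we land on D
A perfect 5th = 7 semitones below Ab
Spell D at that pitch: Db
= Db


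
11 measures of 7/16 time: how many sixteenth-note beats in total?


Time signature 7/16: the bottom number 16 means the sixteenth note gets one count
The top number 7 means 7 sixteenth-note beats per measure
Total = 7 × 11 measures
= 77 sixteenth-note beats


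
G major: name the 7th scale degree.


Solution.
Major scale pattern: W-W-H-W-W-W-H (2-2-1-2-2-2-1 semitones)
Starting from G:
  G + 2 semitones → A
  A + 2 semitones → B
  B + 1 semitone → C
  C + 2 semitones → D
  D + 2 semitones → E
  E + 2 semitones → F#
  F# + 1 semitone → G
Scale: G A B C D E F#
Degree 7 = F#


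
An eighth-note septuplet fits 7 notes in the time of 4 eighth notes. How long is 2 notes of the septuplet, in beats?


Septuplet: 7 notes occupy the space of 4 eighth notes
Space = 4 × 1/2 = 2 beats
Each septuplet note = 2 / 7 = 2/7 beats
2 notes = 2 × 2/7 = 4/7
= 4/7 beats


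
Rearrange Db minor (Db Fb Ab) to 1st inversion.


Solution.
Root position: Db Fb Ab
1st inversion: move root up an octave
Bass note: Fb
Notes (bottom to top) = Fb Ab Db


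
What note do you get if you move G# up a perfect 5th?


perfect 5th: 5 letter names, 7 semitones
Letter: G + 4 → D
Pitch: G# + 7 semitones, spelled as a D → D#
= D#


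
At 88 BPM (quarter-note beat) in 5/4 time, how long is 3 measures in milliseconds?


Solution.
Quarter-note beat duration = 60000 / 88 ms
Beats per measure (5/4) = 5
One measure = 5 × 60000 / 88 = 300000 / 88 ms
3 measures = 3 × 300000 / 88 = 900000 / 88
= 10227.3 ms


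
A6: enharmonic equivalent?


Let's work it out.
Enharmonic notes sound the same pitch but are spelled with different letter names
A and G## name the same pitch class
= G##6


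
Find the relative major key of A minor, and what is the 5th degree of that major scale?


Reasoning:
The relative major shares the key signature and is a minor 3rd above the minor tonic
A minor 3rd above A is C
→ relative major of A minor is C major
C major scale: C D E F G A B
= C major; 5th degree = G


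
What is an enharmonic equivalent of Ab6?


Step by step:
Enharmonic notes sound the same pitch but are spelled with different letter names
Ab and G# name the same pitch class
= G#6


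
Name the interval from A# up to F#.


Step by step:
Letter names: A → F spans 6 letter names → a 6th
Semitones: A# → F# = 8 half-steps
A 6th of 8 semitones is a minor 6th
= minor 6th


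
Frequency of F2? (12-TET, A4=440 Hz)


f = 440 × 2^(n/12) where n = semitones from A4
F2: -28 semitones from A4
f = 440 × 2^(-28/12)
f = 87.31 Hz


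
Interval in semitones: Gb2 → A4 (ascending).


Working:
Absolute semitone position = octave×12 + chromatic position
Gb2: 2×12 + 6 = 30
A4: 4×12 + 9 = 57
Difference = 57 - 30 = 27
= 27 semitones


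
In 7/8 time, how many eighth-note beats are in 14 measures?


Time signature 7/8: the bottom number 8 means the eighth note gets one count
The top number 7 means 7 eighth-note beats per measure
Total = 7 × 14 measures
= 98 eighth-note beats


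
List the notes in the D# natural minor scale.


Working:
Natural minor scale pattern: W-H-W-W-H-W-W (2-1-2-2-1-2-2 semitones)
Starting from D#:
  D# + 2 semitones → E#
  E# + 1 semitone → F#
  F# + 2 semitones → G#
  G# + 2 semitones → A#
  A# + 1 semitone → B
  B + 2 semitones → C#
  C# + 2 semitones → D#
Scale = D# E# F# G# A# B C#


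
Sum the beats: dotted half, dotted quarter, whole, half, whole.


Working:
Beat values:
  dotted half = 3 beats
  dotted quarter = 1.5 beats
  whole = 4 beats
  half = 2 beats
  whole = 4 beats
Sum = 3 + 1.5 + 4 + 2 + 4
= 14.5 beats


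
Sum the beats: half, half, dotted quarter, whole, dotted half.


Reasoning:
Beat values:
  half = 2 beats
  half = 2 beats
  dotted quarter = 1.5 beats
  whole = 4 beats
  dotted half = 3 beats
Sum = 2 + 2 + 1.5 + 4 + 3
= 12.5 beats


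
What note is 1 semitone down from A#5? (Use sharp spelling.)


Let's work it out.
A#5: chromatic position 10 in octave 5 → absolute = 5×12 + 10 = 70
Transpose down 1: 70 - 1 = 69
69 = 5×12 + 9 → A in octave 5
Result = A5


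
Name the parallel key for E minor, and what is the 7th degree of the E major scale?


Working:
Parallel keys share the same tonic but differ in mode
E minor → parallel is E major
E major scale: E F# G# A B C# D#
= E major; 7th degree = D#


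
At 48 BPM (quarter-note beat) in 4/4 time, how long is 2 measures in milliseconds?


Solution.
Quarter-note beat duration = 60000 / 48 ms
Beats per measure (4/4) = 4
One measure = 4 × 60000 / 48 = 240000 / 48 ms
2 measures = 2 × 240000 / 48 = 480000 / 48
= 10000.0 ms
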